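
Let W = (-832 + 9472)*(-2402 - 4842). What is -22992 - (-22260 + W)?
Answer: 62587428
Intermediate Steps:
W = -62588160 (W = 8640*(-7244) = -62588160)
-22992 - (-22260 + W) = -22992 - (-22260 - 62588160) = -22992 - 1*(-62610420) = -22992 + 62610420 = 62587428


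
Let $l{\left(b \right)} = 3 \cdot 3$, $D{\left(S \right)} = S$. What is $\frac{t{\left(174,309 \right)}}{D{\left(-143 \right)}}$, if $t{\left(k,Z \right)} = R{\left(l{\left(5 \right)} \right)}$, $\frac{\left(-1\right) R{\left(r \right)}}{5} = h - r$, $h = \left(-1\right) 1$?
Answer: $- \frac{50}{143} \approx -0.34965$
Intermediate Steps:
$h = -1$
$l{\left(b \right)} = 9$
$R{\left(r \right)} = 5 + 5 r$ ($R{\left(r \right)} = - 5 \left(-1 - r\right) = 5 + 5 r$)
$t{\left(k,Z \right)} = 50$ ($t{\left(k,Z \right)} = 5 + 5 \cdot 9 = 5 + 45 = 50$)
$\frac{t{\left(174,309 \right)}}{D{\left(-143 \right)}} = \frac{50}{-143} = 50 \left(- \frac{1}{143}\right) = - \frac{50}{143}$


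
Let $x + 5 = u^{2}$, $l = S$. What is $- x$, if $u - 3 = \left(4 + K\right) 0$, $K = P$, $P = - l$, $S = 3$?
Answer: $-4$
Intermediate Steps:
$l = 3$
$P = -3$ ($P = \left(-1\right) 3 = -3$)
$K = -3$
$u = 3$ ($u = 3 + \left(4 - 3\right) 0 = 3 + 1 \cdot 0 = 3 + 0 = 3$)
$x = 4$ ($x = -5 + 3^{2} = -5 + 9 = 4$)
$- x = \left(-1\right) 4 = -4$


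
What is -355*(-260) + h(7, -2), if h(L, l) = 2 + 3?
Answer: 92305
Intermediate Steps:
h(L, l) = 5
-355*(-260) + h(7, -2) = -355*(-260) + 5 = 92300 + 5 = 92305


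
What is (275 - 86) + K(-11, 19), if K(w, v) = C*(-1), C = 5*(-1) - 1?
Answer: 195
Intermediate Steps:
C = -6 (C = -5 - 1 = -6)
K(w, v) = 6 (K(w, v) = -6*(-1) = 6)
(275 - 86) + K(-11, 19) = (275 - 86) + 6 = 189 + 6 = 195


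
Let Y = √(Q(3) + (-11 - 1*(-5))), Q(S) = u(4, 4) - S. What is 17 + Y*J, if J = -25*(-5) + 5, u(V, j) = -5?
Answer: 17 + 130*I*√14 ≈ 17.0 + 486.42*I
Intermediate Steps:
Q(S) = -5 - S
Y = I*√14 (Y = √((-5 - 1*3) + (-11 - 1*(-5))) = √((-5 - 3) + (-11 + 5)) = √(-8 - 6) = √(-14) = I*√14 ≈ 3.7417*I)
J = 130 (J = -5*(-25) + 5 = 125 + 5 = 130)
17 + Y*J = 17 + (I*√14)*130 = 17 + 130*I*√14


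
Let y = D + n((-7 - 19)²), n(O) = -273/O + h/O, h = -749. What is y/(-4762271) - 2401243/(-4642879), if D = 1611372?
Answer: 1336442435319539/7473399030154642 ≈ 0.17883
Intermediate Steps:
n(O) = -1022/O (n(O) = -273/O - 749/O = -1022/O)
y = 544643225/338 (y = 1611372 - 1022/(-7 - 19)² = 1611372 - 1022/((-26)²) = 1611372 - 1022/676 = 1611372 - 1022*1/676 = 1611372 - 511/338 = 544643225/338 ≈ 1.6114e+6)
y/(-4762271) - 2401243/(-4642879) = (544643225/338)/(-4762271) - 2401243/(-4642879) = (544643225/338)*(-1/4762271) - 2401243*(-1/4642879) = -544643225/1609647598 + 2401243/4642879 = 1336442435319539/7473399030154642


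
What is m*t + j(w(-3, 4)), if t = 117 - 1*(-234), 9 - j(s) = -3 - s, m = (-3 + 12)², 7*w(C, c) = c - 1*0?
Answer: 199105/7 ≈ 28444.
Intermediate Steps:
w(C, c) = c/7 (w(C, c) = (c - 1*0)/7 = (c + 0)/7 = c/7)
m = 81 (m = 9² = 81)
j(s) = 12 + s (j(s) = 9 - (-3 - s) = 9 + (3 + s) = 12 + s)
t = 351 (t = 117 + 234 = 351)
m*t + j(w(-3, 4)) = 81*351 + (12 + (⅐)*4) = 28431 + (12 + 4/7) = 28431 + 88/7 = 199105/7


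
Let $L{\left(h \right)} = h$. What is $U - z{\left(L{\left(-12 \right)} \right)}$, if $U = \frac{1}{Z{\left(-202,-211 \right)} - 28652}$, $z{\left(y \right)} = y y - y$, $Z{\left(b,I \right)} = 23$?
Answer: $- \frac{4466125}{28629} \approx -156.0$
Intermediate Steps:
$z{\left(y \right)} = y^{2} - y$
$U = - \frac{1}{28629}$ ($U = \frac{1}{23 - 28652} = \frac{1}{-28629} = - \frac{1}{28629} \approx -3.493 \cdot 10^{-5}$)
$U - z{\left(L{\left(-12 \right)} \right)} = - \frac{1}{28629} - - 12 \left(-1 - 12\right) = - \frac{1}{28629} - \left(-12\right) \left(-13\right) = - \frac{1}{28629} - 156 = - \frac{4466125}{28629}$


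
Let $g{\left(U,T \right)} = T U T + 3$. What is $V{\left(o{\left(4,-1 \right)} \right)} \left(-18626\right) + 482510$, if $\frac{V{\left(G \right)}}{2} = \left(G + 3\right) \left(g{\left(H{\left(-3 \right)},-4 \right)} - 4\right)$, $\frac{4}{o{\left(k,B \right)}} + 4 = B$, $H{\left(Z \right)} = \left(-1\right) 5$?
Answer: $\frac{35604082}{5} \approx 7.1208 \cdot 10^{6}$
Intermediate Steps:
$H{\left(Z \right)} = -5$
$o{\left(k,B \right)} = \frac{4}{-4 + B}$
$g{\left(U,T \right)} = 3 + U T^{2}$ ($g{\left(U,T \right)} = U T^{2} + 3 = 3 + U T^{2}$)
$V{\left(G \right)} = -486 - 162 G$ ($V{\left(G \right)} = 2 \left(G + 3\right) \left(\left(3 - 5 \left(-4\right)^{2}\right) - 4\right) = 2 \left(3 + G\right) \left(\left(3 - 80\right) - 4\right) = 2 \left(3 + G\right) \left(-77 - 4\right) = 2 \left(3 + G\right) \left(-81\right) = 2 \left(-243 - 81 G\right) = -486 - 162 G$)
$V{\left(o{\left(4,-1 \right)} \right)} \left(-18626\right) + 482510 = \left(-486 - 162 \frac{4}{-4 - 1}\right) \left(-18626\right) + 482510 = \left(-486 - 162 \frac{4}{-5}\right) \left(-18626\right) + 482510 = \left(-486 - 162 \cdot 4 \left(- \frac{1}{5}\right)\right) \left(-18626\right) + 482510 = \left(-486 - - \frac{648}{5}\right) \left(-18626\right) + 482510 = \left(-486 + \frac{648}{5}\right) \left(-18626\right) + 482510 = \left(- \frac{1782}{5}\right) \left(-18626\right) + 482510 = \frac{33191532}{5} + 482510 = \frac{35604082}{5}$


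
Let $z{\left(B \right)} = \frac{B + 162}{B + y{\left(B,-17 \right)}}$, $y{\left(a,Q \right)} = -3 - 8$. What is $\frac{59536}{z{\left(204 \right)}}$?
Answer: $\frac{94184}{3} \approx 31395.0$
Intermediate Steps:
$y{\left(a,Q \right)} = -11$
$z{\left(B \right)} = \frac{162 + B}{-11 + B}$ ($z{\left(B \right)} = \frac{B + 162}{B - 11} = \frac{162 + B}{-11 + B}$)
$\frac{59536}{z{\left(204 \right)}} = \frac{59536}{\frac{1}{-11 + 204} \left(162 + 204\right)} = \frac{59536}{\frac{1}{193} \cdot 366} = \frac{59536}{\frac{366}{193}} = 59536 \cdot \frac{193}{366} = \frac{94184}{3}$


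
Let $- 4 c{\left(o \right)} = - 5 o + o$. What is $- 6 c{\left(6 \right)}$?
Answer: $-36$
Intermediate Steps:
$c{\left(o \right)} = o$ ($c{\left(o \right)} = - \frac{- 5 o + o}{4} = - \frac{\left(-4\right) o}{4} = o$)
$- 6 c{\left(6 \right)} = \left(-6\right) 6 = -36$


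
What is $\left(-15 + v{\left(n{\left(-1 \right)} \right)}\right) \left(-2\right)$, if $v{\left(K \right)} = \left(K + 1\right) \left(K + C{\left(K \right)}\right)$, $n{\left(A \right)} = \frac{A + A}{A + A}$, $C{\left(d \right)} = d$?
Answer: $22$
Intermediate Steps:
$n{\left(A \right)} = 1$ ($n{\left(A \right)} = \frac{2 A}{2 A} = 2 A \frac{1}{2 A} = 1$)
$v{\left(K \right)} = 2 K \left(1 + K\right)$ ($v{\left(K \right)} = \left(K + 1\right) \left(K + K\right) = \left(1 + K\right) 2 K = 2 K \left(1 + K\right)$)
$\left(-15 + v{\left(n{\left(-1 \right)} \right)}\right) \left(-2\right) = \left(-15 + 2 \cdot 1 \left(1 + 1\right)\right) \left(-2\right) = \left(-15 + 2 \cdot 1 \cdot 2\right) \left(-2\right) = \left(-15 + 4\right) \left(-2\right) = \left(-11\right) \left(-2\right) = 22$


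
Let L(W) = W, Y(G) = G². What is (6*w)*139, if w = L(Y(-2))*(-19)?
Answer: -63384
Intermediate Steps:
w = -76 (w = (-2)²*(-19) = 4*(-19) = -76)
(6*w)*139 = (6*(-76))*139 = -456*139 = -63384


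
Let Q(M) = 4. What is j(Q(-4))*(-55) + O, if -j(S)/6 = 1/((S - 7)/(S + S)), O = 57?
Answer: -823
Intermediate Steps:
j(S) = -12*S/(-7 + S) (j(S) = -6*(S + S)/(S - 7) = -6*2*S/(-7 + S) = -12*S/(-7 + S))
j(Q(-4))*(-55) + O = -12*4/(-7 + 4)*(-55) + 57 = -12*4/(-3)*(-55) + 57 = -12*4*(-⅓)*(-55) + 57 = 16*(-55) + 57 = -880 + 57 = -823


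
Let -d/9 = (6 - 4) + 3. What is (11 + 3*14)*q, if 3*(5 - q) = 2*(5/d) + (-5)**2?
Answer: -4664/27 ≈ -172.74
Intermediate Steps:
d = -45 (d = -9*((6 - 4) + 3) = -9*(2 + 3) = -9*5 = -45)
q = -88/27 (q = 5 - (2*(5/(-45)) + (-5)**2)/3 = 5 - (2*(5*(-1/45)) + 25)/3 = 5 - (2*(-1/9) + 25)/3 = 5 - (-2/9 + 25)/3 = 5 - 1/3*223/9 = 5 - 223/27 = -88/27 ≈ -3.2593)
(11 + 3*14)*q = (11 + 3*14)*(-88/27) = (11 + 42)*(-88/27) = 53*(-88/27) = -4664/27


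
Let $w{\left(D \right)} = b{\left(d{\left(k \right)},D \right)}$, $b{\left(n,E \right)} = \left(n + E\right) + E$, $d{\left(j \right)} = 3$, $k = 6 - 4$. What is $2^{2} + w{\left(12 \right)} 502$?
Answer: $13558$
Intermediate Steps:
$k = 2$ ($k = 6 - 4 = 2$)
$b{\left(n,E \right)} = n + 2 E$ ($b{\left(n,E \right)} = \left(E + n\right) + E = n + 2 E$)
$w{\left(D \right)} = 3 + 2 D$
$2^{2} + w{\left(12 \right)} 502 = 2^{2} + \left(3 + 2 \cdot 12\right) 502 = 4 + \left(3 + 24\right) 502 = 4 + 27 \cdot 502 = 4 + 13554 = 13558$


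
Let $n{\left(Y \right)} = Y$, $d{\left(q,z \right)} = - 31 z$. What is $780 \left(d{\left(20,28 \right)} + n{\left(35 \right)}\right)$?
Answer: $-649740$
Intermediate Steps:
$780 \left(d{\left(20,28 \right)} + n{\left(35 \right)}\right) = 780 \left(\left(-31\right) 28 + 35\right) = 780 \left(-868 + 35\right) = 780 \left(-833\right) = -649740$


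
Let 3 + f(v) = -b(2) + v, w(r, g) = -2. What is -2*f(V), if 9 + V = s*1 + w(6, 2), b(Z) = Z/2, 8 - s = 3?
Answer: 20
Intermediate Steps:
s = 5 (s = 8 - 1*3 = 8 - 3 = 5)
b(Z) = Z/2 (b(Z) = Z*(½) = Z/2)
V = -6 (V = -9 + (5*1 - 2) = -9 + (5 - 2) = -9 + 3 = -6)
f(v) = -4 + v (f(v) = -3 + (-2/2 + v) = -3 + (-1*1 + v) = -3 + (-1 + v) = -4 + v)
-2*f(V) = -2*(-4 - 6) = -2*(-10) = 20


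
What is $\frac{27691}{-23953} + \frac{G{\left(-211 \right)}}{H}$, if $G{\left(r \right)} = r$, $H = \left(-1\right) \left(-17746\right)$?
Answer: $- \frac{496458569}{425069938} \approx -1.1679$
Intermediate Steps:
$H = 17746$
$\frac{27691}{-23953} + \frac{G{\left(-211 \right)}}{H} = \frac{27691}{-23953} - \frac{211}{17746} = 27691 \left(- \frac{1}{23953}\right) - \frac{211}{17746} = - \frac{27691}{23953} - \frac{211}{17746} = - \frac{496458569}{425069938}$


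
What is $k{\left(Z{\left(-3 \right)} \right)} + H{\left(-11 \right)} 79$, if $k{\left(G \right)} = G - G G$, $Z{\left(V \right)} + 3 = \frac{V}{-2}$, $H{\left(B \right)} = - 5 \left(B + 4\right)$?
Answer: $\frac{11045}{4} \approx 2761.3$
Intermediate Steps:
$H{\left(B \right)} = -20 - 5 B$ ($H{\left(B \right)} = - 5 \left(4 + B\right) = -20 - 5 B$)
$Z{\left(V \right)} = -3 - \frac{V}{2}$ ($Z{\left(V \right)} = -3 + \frac{V}{-2} = -3 + V \left(- \frac{1}{2}\right) = -3 - \frac{V}{2}$)
$k{\left(G \right)} = G - G^{2}$
$k{\left(Z{\left(-3 \right)} \right)} + H{\left(-11 \right)} 79 = \left(-3 - - \frac{3}{2}\right) \left(1 - \left(-3 - - \frac{3}{2}\right)\right) + \left(-20 - -55\right) 79 = \left(-3 + \frac{3}{2}\right) \left(1 - \left(-3 + \frac{3}{2}\right)\right) + \left(-20 + 55\right) 79 = - \frac{3 \left(1 - - \frac{3}{2}\right)}{2} + 35 \cdot 79 = - \frac{3 \left(1 + \frac{3}{2}\right)}{2} + 2765 = \left(- \frac{3}{2}\right) \frac{5}{2} + 2765 = - \frac{15}{4} + 2765 = \frac{11045}{4}$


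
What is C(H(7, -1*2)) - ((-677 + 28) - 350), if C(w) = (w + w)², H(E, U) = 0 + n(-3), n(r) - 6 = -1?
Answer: 1099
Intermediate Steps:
n(r) = 5 (n(r) = 6 - 1 = 5)
H(E, U) = 5 (H(E, U) = 0 + 5 = 5)
C(w) = 4*w² (C(w) = (2*w)² = 4*w²)
C(H(7, -1*2)) - ((-677 + 28) - 350) = 4*5² - ((-677 + 28) - 350) = 4*25 - (-649 - 350) = 100 - 1*(-999) = 100 + 999 = 1099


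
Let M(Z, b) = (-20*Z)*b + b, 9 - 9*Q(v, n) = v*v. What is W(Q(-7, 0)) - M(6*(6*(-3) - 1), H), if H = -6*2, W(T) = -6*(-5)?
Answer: 27402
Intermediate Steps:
Q(v, n) = 1 - v**2/9 (Q(v, n) = 1 - v*v/9 = 1 - v**2/9)
W(T) = 30
H = -12
M(Z, b) = b - 20*Z*b (M(Z, b) = -20*Z*b + b = b - 20*Z*b)
W(Q(-7, 0)) - M(6*(6*(-3) - 1), H) = 30 - (-12)*(1 - 120*(6*(-3) - 1)) = 30 - (-12)*(1 - 120*(-18 - 1)) = 30 - (-12)*(1 - 120*(-19)) = 30 - (-12)*(1 - 20*(-114)) = 30 - (-12)*(1 + 2280) = 30 - (-12)*2281 = 30 - 1*(-27372) = 30 + 27372 = 27402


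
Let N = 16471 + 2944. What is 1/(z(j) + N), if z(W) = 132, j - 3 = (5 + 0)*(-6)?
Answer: 1/19547 ≈ 5.1159e-5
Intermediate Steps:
N = 19415
j = -27 (j = 3 + (5 + 0)*(-6) = 3 + 5*(-6) = 3 - 30 = -27)
1/(z(j) + N) = 1/(132 + 19415) = 1/19547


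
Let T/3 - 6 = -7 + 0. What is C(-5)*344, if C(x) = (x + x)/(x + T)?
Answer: 430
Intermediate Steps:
T = -3 (T = 18 + 3*(-7 + 0) = 18 + 3*(-7) = 18 - 21 = -3)
C(x) = 2*x/(-3 + x) (C(x) = (x + x)/(x - 3) = (2*x)/(-3 + x) = 2*x/(-3 + x))
C(-5)*344 = (2*(-5)/(-3 - 5))*344 = (2*(-5)/(-8))*344 = (2*(-5)*(-⅛))*344 = (5/4)*344 = 430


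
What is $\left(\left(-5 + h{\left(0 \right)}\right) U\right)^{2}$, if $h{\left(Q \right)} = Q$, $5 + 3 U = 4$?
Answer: $\frac{25}{9} \approx 2.7778$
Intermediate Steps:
$U = - \frac{1}{3}$ ($U = - \frac{5}{3} + \frac{1}{3} \cdot 4 = - \frac{5}{3} + \frac{4}{3} = - \frac{1}{3} \approx -0.33333$)
$\left(\left(-5 + h{\left(0 \right)}\right) U\right)^{2} = \left(\left(-5 + 0\right) \left(- \frac{1}{3}\right)\right)^{2} = \left(\left(-5\right) \left(- \frac{1}{3}\right)\right)^{2} = \left(\frac{5}{3}\right)^{2} = \frac{25}{9}$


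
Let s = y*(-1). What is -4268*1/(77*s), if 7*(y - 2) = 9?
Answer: 388/23 ≈ 16.870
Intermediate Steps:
y = 23/7 (y = 2 + (⅐)*9 = 2 + 9/7 = 23/7 ≈ 3.2857)
s = -23/7 (s = (23/7)*(-1) = -23/7 ≈ -3.2857)
-4268*1/(77*s) = -4268/((-23/7*77)) = -4268/(-253) = -4268*(-1/253) = 388/23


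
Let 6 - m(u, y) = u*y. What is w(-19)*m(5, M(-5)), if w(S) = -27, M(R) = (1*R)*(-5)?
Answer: 3213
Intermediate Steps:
M(R) = -5*R (M(R) = R*(-5) = -5*R)
m(u, y) = 6 - u*y
w(-19)*m(5, M(-5)) = -27*(6 - 1*5*(-5*(-5))) = -27*(6 - 1*5*25) = -27*(6 - 125) = -27*(-119) = 3213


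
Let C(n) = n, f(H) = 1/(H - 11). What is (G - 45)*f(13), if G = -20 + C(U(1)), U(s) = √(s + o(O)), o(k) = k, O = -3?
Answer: -65/2 + I*√2/2 ≈ -32.5 + 0.70711*I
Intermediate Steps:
U(s) = √(-3 + s) (U(s) = √(s - 3) = √(-3 + s))
f(H) = 1/(-11 + H)
G = -20 + I*√2 (G = -20 + √(-3 + 1) = -20 + √(-2) = -20 + I*√2 ≈ -20.0 + 1.4142*I)
(G - 45)*f(13) = ((-20 + I*√2) - 45)/(-11 + 13) = (-65 + I*√2)/2 = (-65 + I*√2)*(½) = -65/2 + I*√2/2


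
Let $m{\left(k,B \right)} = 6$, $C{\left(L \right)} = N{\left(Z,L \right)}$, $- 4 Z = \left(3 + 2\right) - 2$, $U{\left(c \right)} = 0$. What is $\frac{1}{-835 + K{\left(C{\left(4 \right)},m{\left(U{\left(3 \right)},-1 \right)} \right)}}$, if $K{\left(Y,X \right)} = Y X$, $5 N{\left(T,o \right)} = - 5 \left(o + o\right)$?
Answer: $- \frac{1}{883} \approx -0.0011325$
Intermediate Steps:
$Z = - \frac{3}{4}$ ($Z = - \frac{\left(3 + 2\right) - 2}{4} = - \frac{5 - 2}{4} = \left(- \frac{1}{4}\right) 3 = - \frac{3}{4} \approx -0.75$)
$N{\left(T,o \right)} = - 2 o$ ($N{\left(T,o \right)} = \frac{\left(-5\right) \left(o + o\right)}{5} = \frac{\left(-5\right) 2 o}{5} = \frac{\left(-10\right) o}{5} = - 2 o$)
$C{\left(L \right)} = - 2 L$
$K{\left(Y,X \right)} = X Y$
$\frac{1}{-835 + K{\left(C{\left(4 \right)},m{\left(U{\left(3 \right)},-1 \right)} \right)}} = \frac{1}{-835 + 6 \left(\left(-2\right) 4\right)} = \frac{1}{-835 + 6 \left(-8\right)} = \frac{1}{-835 - 48} = \frac{1}{-883} = - \frac{1}{883}$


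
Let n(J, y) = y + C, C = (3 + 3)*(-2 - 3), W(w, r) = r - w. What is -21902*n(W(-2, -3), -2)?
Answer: 700864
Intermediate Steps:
C = -30 (C = 6*(-5) = -30)
n(J, y) = -30 + y (n(J, y) = y - 30 = -30 + y)
-21902*n(W(-2, -3), -2) = -21902*(-30 - 2) = -21902*(-32) = 700864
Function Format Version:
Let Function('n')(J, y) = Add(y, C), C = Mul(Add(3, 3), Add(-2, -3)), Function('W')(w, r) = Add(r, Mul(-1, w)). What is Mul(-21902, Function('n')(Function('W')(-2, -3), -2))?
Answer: 700864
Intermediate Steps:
C = -30 (C = Mul(6, -5) = -30)
Function('n')(J, y) = Add(-30, y) (Function('n')(J, y) = Add(y, -30) = Add(-30, y))
Mul(-21902, Function('n')(Function('W')(-2, -3), -2)) = Mul(-21902, Add(-30, -2)) = Mul(-21902, -32) = 700864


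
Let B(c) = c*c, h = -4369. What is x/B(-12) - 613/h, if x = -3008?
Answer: -815855/39321 ≈ -20.749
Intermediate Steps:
B(c) = c²
x/B(-12) - 613/h = -3008/((-12)²) - 613/(-4369) = -3008/144 - 613*(-1/4369) = -3008*1/144 + 613/4369 = -188/9 + 613/4369 = -815855/39321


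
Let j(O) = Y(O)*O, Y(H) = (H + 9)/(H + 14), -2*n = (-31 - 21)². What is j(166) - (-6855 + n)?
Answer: 150631/18 ≈ 8368.4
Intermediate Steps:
n = -1352 (n = -(-31 - 21)²/2 = -½*(-52)² = -½*2704 = -1352)
Y(H) = (9 + H)/(14 + H)
j(O) = O*(9 + O)/(14 + O) (j(O) = ((9 + O)/(14 + O))*O = O*(9 + O)/(14 + O))
j(166) - (-6855 + n) = 166*(9 + 166)/(14 + 166) - (-6855 - 1352) = 166*175/180 - 1*(-8207) = 166*(1/180)*175 + 8207 = 2905/18 + 8207 = 150631/18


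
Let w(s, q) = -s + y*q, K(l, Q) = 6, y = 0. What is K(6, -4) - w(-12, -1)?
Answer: -6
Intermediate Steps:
w(s, q) = -s (w(s, q) = -s + 0*q = -s + 0 = -s)
K(6, -4) - w(-12, -1) = 6 - (-1)*(-12) = 6 - 1*12 = 6 - 12 = -6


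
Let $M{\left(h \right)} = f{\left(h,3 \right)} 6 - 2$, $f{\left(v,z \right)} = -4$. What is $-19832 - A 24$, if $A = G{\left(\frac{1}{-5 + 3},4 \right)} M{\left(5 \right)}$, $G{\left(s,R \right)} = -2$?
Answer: $-21080$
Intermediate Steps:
$M{\left(h \right)} = -26$ ($M{\left(h \right)} = \left(-4\right) 6 - 2 = -24 - 2 = -26$)
$A = 52$ ($A = \left(-2\right) \left(-26\right) = 52$)
$-19832 - A 24 = -19832 - 52 \cdot 24 = -19832 - 1248 = -21080$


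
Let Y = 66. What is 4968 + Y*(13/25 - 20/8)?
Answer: 120933/25 ≈ 4837.3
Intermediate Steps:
4968 + Y*(13/25 - 20/8) = 4968 + 66*(13/25 - 20/8) = 4968 + 66*(13*(1/25) - 20*⅛) = 4968 + 66*(13/25 - 5/2) = 4968 + 66*(-99/50) = 4968 - 3267/25 = 120933/25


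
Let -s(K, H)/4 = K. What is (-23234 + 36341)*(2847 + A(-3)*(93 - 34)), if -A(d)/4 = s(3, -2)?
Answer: 74434653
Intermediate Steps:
s(K, H) = -4*K
A(d) = 48 (A(d) = -(-16)*3 = -4*(-12) = 48)
(-23234 + 36341)*(2847 + A(-3)*(93 - 34)) = (-23234 + 36341)*(2847 + 48*(93 - 34)) = 13107*(2847 + 48*59) = 13107*(2847 + 2832) = 13107*5679 = 74434653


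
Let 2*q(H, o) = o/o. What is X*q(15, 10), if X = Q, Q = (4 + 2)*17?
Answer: 51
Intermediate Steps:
Q = 102 (Q = 6*17 = 102)
X = 102
q(H, o) = ½ (q(H, o) = (o/o)/2 = (½)*1 = ½)
X*q(15, 10) = 102*(½) = 51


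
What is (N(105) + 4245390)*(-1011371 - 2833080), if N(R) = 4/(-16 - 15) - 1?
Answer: -505956874201805/31 ≈ -1.6321e+13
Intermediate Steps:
N(R) = -35/31 (N(R) = 4/(-31) - 1 = 4*(-1/31) - 1 = -4/31 - 1 = -35/31)
(N(105) + 4245390)*(-1011371 - 2833080) = (-35/31 + 4245390)*(-1011371 - 2833080) = (131607055/31)*(-3844451) = -505956874201805/31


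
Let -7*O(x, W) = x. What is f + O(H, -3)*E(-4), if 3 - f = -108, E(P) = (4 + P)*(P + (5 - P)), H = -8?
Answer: 111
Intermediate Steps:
O(x, W) = -x/7
E(P) = 20 + 5*P (E(P) = (4 + P)*5 = 20 + 5*P)
f = 111 (f = 3 - 1*(-108) = 3 + 108 = 111)
f + O(H, -3)*E(-4) = 111 + (-⅐*(-8))*(20 + 5*(-4)) = 111 + 8*(20 - 20)/7 = 111 + (8/7)*0 = 111 + 0 = 111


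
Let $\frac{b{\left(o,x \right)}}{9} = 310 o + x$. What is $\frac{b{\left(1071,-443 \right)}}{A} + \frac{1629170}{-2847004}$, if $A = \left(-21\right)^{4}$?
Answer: $\frac{454383920369}{30760454718} \approx 14.772$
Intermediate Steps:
$b{\left(o,x \right)} = 9 x + 2790 o$ ($b{\left(o,x \right)} = 9 \left(310 o + x\right) = 9 \left(x + 310 o\right) = 9 x + 2790 o$)
$A = 194481$
$\frac{b{\left(1071,-443 \right)}}{A} + \frac{1629170}{-2847004} = \frac{9 \left(-443\right) + 2790 \cdot 1071}{194481} + \frac{1629170}{-2847004} = \left(-3987 + 2988090\right) \frac{1}{194481} + 1629170 \left(- \frac{1}{2847004}\right) = 2984103 \cdot \frac{1}{194481} - \frac{814585}{1423502} = \frac{331567}{21609} - \frac{814585}{1423502} = \frac{454383920369}{30760454718}$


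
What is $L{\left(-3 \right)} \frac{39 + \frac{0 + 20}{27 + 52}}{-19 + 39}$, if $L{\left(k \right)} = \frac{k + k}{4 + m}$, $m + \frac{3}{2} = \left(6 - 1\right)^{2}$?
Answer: $- \frac{9303}{21725} \approx -0.42822$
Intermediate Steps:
$m = \frac{47}{2}$ ($m = - \frac{3}{2} + \left(6 - 1\right)^{2} = - \frac{3}{2} + 5^{2} = - \frac{3}{2} + 25 = \frac{47}{2} \approx 23.5$)
$L{\left(k \right)} = \frac{4 k}{55}$ ($L{\left(k \right)} = \frac{k + k}{4 + \frac{47}{2}} = \frac{2 k}{\frac{55}{2}} = 2 k \frac{2}{55} = \frac{4 k}{55}$)
$L{\left(-3 \right)} \frac{39 + \frac{0 + 20}{27 + 52}}{-19 + 39} = \frac{4}{55} \left(-3\right) \frac{39 + \frac{0 + 20}{27 + 52}}{-19 + 39} = - \frac{12 \frac{39 + \frac{20}{79}}{20}}{55} = - \frac{12 \left(39 + 20 \cdot \frac{1}{79}\right) \frac{1}{20}}{55} = - \frac{12 \left(39 + \frac{20}{79}\right) \frac{1}{20}}{55} = - \frac{12 \cdot \frac{3101}{79} \cdot \frac{1}{20}}{55} = \left(- \frac{12}{55}\right) \frac{3101}{1580} = - \frac{9303}{21725}$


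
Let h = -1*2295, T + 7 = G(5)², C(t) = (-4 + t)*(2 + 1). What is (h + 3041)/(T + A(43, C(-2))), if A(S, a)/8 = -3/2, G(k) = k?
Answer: 373/3 ≈ 124.33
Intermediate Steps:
C(t) = -12 + 3*t (C(t) = (-4 + t)*3 = -12 + 3*t)
A(S, a) = -12 (A(S, a) = 8*(-3/2) = -12)
T = 18 (T = -7 + 5² = -7 + 25 = 18)
h = -2295
(h + 3041)/(T + A(43, C(-2))) = (-2295 + 3041)/(18 - 12) = 746/6 = 746*(⅙) = 373/3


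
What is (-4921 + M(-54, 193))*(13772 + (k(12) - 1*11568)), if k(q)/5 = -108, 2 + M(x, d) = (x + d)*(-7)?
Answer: -9810944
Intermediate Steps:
M(x, d) = -2 - 7*d - 7*x (M(x, d) = -2 + (x + d)*(-7) = -2 + (d + x)*(-7) = -2 + (-7*d - 7*x) = -2 - 7*d - 7*x)
k(q) = -540 (k(q) = 5*(-108) = -540)
(-4921 + M(-54, 193))*(13772 + (k(12) - 1*11568)) = (-4921 + (-2 - 7*193 - 7*(-54)))*(13772 + (-540 - 1*11568)) = (-4921 + (-2 - 1351 + 378))*(13772 + (-540 - 11568)) = (-4921 - 975)*(13772 - 12108) = -5896*1664 = -9810944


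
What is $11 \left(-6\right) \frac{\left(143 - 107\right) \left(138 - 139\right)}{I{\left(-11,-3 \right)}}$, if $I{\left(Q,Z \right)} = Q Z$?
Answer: $72$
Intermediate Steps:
$11 \left(-6\right) \frac{\left(143 - 107\right) \left(138 - 139\right)}{I{\left(-11,-3 \right)}} = 11 \left(-6\right) \frac{\left(143 - 107\right) \left(138 - 139\right)}{\left(-11\right) \left(-3\right)} = - 66 \frac{36 \left(-1\right)}{33} = - 66 \left(\left(-36\right) \frac{1}{33}\right) = \left(-66\right) \left(- \frac{12}{11}\right) = 72$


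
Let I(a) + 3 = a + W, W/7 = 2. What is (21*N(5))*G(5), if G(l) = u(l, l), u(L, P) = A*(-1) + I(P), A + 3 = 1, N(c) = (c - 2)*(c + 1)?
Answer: 6804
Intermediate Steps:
W = 14 (W = 7*2 = 14)
I(a) = 11 + a (I(a) = -3 + (a + 14) = -3 + (14 + a) = 11 + a)
N(c) = (1 + c)*(-2 + c) (N(c) = (-2 + c)*(1 + c) = (1 + c)*(-2 + c))
A = -2 (A = -3 + 1 = -2)
u(L, P) = 13 + P (u(L, P) = -2*(-1) + (11 + P) = 2 + (11 + P) = 13 + P)
G(l) = 13 + l
(21*N(5))*G(5) = (21*(-2 + 5² - 1*5))*(13 + 5) = (21*(-2 + 25 - 5))*18 = (21*18)*18 = 378*18 = 6804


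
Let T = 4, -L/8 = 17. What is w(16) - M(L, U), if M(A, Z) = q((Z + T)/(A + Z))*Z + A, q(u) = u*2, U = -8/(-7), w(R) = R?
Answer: 62812/413 ≈ 152.09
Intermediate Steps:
L = -136 (L = -8*17 = -136)
U = 8/7 (U = -8*(-⅐) = 8/7 ≈ 1.1429)
q(u) = 2*u
M(A, Z) = A + 2*Z*(4 + Z)/(A + Z) (M(A, Z) = (2*((Z + 4)/(A + Z)))*Z + A = (2*((4 + Z)/(A + Z)))*Z + A = (2*(4 + Z)/(A + Z))*Z + A = 2*Z*(4 + Z)/(A + Z) + A = A + 2*Z*(4 + Z)/(A + Z))
w(16) - M(L, U) = 16 - (-136*(-136 + 8/7) + 2*(8/7)*(4 + 8/7))/(-136 + 8/7) = 16 - (-136*(-944/7) + 2*(8/7)*(36/7))/(-944/7) = 16 - (-7)*(128384/7 + 576/49)/944 = 16 - (-7)*899264/(944*49) = 16 - 1*(-56204/413) = 16 + 56204/413 = 62812/413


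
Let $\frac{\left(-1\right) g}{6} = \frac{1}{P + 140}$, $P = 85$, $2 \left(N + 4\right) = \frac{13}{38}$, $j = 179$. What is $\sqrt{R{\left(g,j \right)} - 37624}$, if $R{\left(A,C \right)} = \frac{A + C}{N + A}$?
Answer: $\frac{2 i \sqrt{4548595051923}}{21977} \approx 194.09 i$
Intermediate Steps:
$N = - \frac{291}{76}$ ($N = -4 + \frac{13 \cdot \frac{1}{38}}{2} = -4 + \frac{1}{2} \cdot \frac{13}{38} = -4 + \frac{13}{76} = - \frac{291}{76} \approx -3.8289$)
$g = - \frac{2}{75}$ ($g = - \frac{6}{85 + 140} = - \frac{6}{225} = \left(-6\right) \frac{1}{225} = - \frac{2}{75} \approx -0.026667$)
$R{\left(A,C \right)} = \frac{A + C}{- \frac{291}{76} + A}$
$\sqrt{R{\left(g,j \right)} - 37624} = \sqrt{\frac{76 \left(- \frac{2}{75} + 179\right)}{-291 + 76 \left(- \frac{2}{75}\right)} - 37624} = \sqrt{76 \frac{1}{-291 - \frac{152}{75}} \cdot \frac{13423}{75} - 37624} = \sqrt{76 \frac{1}{- \frac{21977}{75}} \cdot \frac{13423}{75} - 37624} = \sqrt{76 \left(- \frac{75}{21977}\right) \frac{13423}{75} - 37624} = \sqrt{- \frac{1020148}{21977} - 37624} = \sqrt{- \frac{827882796}{21977}} = \frac{2 i \sqrt{4548595051923}}{21977}$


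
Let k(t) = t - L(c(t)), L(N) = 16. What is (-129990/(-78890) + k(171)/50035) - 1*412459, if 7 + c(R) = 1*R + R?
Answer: -4651648201115/11277889 ≈ -4.1246e+5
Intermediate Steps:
c(R) = -7 + 2*R (c(R) = -7 + (1*R + R) = -7 + (R + R) = -7 + 2*R)
k(t) = -16 + t (k(t) = t - 1*16 = t - 16 = -16 + t)
(-129990/(-78890) + k(171)/50035) - 1*412459 = (-129990/(-78890) + (-16 + 171)/50035) - 1*412459 = (-129990*(-1/78890) + 155*(1/50035)) - 412459 = (1857/1127 + 31/10007) - 412459 = 18617936/11277889 - 412459 = -4651648201115/11277889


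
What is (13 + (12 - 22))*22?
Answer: 66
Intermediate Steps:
(13 + (12 - 22))*22 = (13 - 10)*22 = 3*22 = 66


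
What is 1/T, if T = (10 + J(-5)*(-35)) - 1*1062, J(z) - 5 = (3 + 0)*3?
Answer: -1/1542 ≈ -0.00064851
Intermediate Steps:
J(z) = 14 (J(z) = 5 + (3 + 0)*3 = 5 + 3*3 = 5 + 9 = 14)
T = -1542 (T = (10 + 14*(-35)) - 1*1062 = (10 - 490) - 1062 = -480 - 1062 = -1542)
1/T = 1/(-1542) = -1/1542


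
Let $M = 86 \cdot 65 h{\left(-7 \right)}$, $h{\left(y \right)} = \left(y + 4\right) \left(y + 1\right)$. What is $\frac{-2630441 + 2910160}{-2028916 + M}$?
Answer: $- \frac{279719}{1928296} \approx -0.14506$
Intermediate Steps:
$h{\left(y \right)} = \left(1 + y\right) \left(4 + y\right)$ ($h{\left(y \right)} = \left(4 + y\right) \left(1 + y\right) = \left(1 + y\right) \left(4 + y\right)$)
$M = 100620$ ($M = 86 \cdot 65 \left(4 + \left(-7\right)^{2} + 5 \left(-7\right)\right) = 5590 \left(4 + 49 - 35\right) = 5590 \cdot 18 = 100620$)
$\frac{-2630441 + 2910160}{-2028916 + M} = \frac{-2630441 + 2910160}{-2028916 + 100620} = \frac{279719}{-1928296} = 279719 \left(- \frac{1}{1928296}\right) = - \frac{279719}{1928296}$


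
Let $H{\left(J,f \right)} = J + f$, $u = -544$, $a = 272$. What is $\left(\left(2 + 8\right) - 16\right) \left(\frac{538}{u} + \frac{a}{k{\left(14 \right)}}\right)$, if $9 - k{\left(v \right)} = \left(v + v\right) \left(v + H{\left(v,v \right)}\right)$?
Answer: $\frac{387907}{52904} \approx 7.3323$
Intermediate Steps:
$k{\left(v \right)} = 9 - 6 v^{2}$ ($k{\left(v \right)} = 9 - \left(v + v\right) \left(v + \left(v + v\right)\right) = 9 - 2 v \left(v + 2 v\right) = 9 - 2 v 3 v = 9 - 6 v^{2}$)
$\left(\left(2 + 8\right) - 16\right) \left(\frac{538}{u} + \frac{a}{k{\left(14 \right)}}\right) = \left(\left(2 + 8\right) - 16\right) \left(\frac{538}{-544} + \frac{272}{9 - 6 \cdot 14^{2}}\right) = \left(10 - 16\right) \left(538 \left(- \frac{1}{544}\right) + \frac{272}{9 - 1176}\right) = - 6 \left(- \frac{269}{272} + \frac{272}{9 - 1176}\right) = - 6 \left(- \frac{269}{272} + \frac{272}{-1167}\right) = - 6 \left(- \frac{269}{272} + 272 \left(- \frac{1}{1167}\right)\right) = - 6 \left(- \frac{269}{272} - \frac{272}{1167}\right) = \left(-6\right) \left(- \frac{387907}{317424}\right) = \frac{387907}{52904}$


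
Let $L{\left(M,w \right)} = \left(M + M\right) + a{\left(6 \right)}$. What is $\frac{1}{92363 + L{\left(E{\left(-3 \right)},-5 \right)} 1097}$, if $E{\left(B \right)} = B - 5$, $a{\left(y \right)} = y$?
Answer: $\frac{1}{81393} \approx 1.2286 \cdot 10^{-5}$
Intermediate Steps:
$E{\left(B \right)} = -5 + B$
$L{\left(M,w \right)} = 6 + 2 M$ ($L{\left(M,w \right)} = \left(M + M\right) + 6 = 2 M + 6 = 6 + 2 M$)
$\frac{1}{92363 + L{\left(E{\left(-3 \right)},-5 \right)} 1097} = \frac{1}{92363 + \left(6 + 2 \left(-5 - 3\right)\right) 1097} = \frac{1}{92363 + \left(6 + 2 \left(-8\right)\right) 1097} = \frac{1}{92363 + \left(6 - 16\right) 1097} = \frac{1}{92363 - 10970} = \frac{1}{81393}$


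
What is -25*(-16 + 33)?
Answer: -425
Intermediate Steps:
-25*(-16 + 33) = -25*17 = -425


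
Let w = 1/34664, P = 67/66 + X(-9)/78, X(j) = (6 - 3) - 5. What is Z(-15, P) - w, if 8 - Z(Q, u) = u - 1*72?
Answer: 391651061/4956952 ≈ 79.010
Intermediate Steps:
X(j) = -2 (X(j) = 3 - 5 = -2)
P = 283/286 (P = 67/66 - 2/78 = 67*(1/66) - 2*1/78 = 67/66 - 1/39 = 283/286 ≈ 0.98951)
Z(Q, u) = 80 - u (Z(Q, u) = 8 - (u - 1*72) = 8 - (u - 72) = 8 - (-72 + u) = 8 + (72 - u) = 80 - u)
w = 1/34664 ≈ 2.8848e-5
Z(-15, P) - w = (80 - 1*283/286) - 1*1/34664 = (80 - 283/286) - 1/34664 = 22597/286 - 1/34664 = 391651061/4956952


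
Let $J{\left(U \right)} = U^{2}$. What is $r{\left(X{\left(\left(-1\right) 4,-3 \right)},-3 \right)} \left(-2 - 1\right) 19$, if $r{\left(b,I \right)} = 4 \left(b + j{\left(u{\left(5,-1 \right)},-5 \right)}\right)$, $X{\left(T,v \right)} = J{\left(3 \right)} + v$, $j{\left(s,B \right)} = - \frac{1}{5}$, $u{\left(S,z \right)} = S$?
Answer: $- \frac{6612}{5} \approx -1322.4$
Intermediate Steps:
$j{\left(s,B \right)} = - \frac{1}{5}$ ($j{\left(s,B \right)} = \left(-1\right) \frac{1}{5} = - \frac{1}{5}$)
$X{\left(T,v \right)} = 9 + v$ ($X{\left(T,v \right)} = 3^{2} + v = 9 + v$)
$r{\left(b,I \right)} = - \frac{4}{5} + 4 b$ ($r{\left(b,I \right)} = 4 \left(b - \frac{1}{5}\right) = 4 \left(- \frac{1}{5} + b\right) = - \frac{4}{5} + 4 b$)
$r{\left(X{\left(\left(-1\right) 4,-3 \right)},-3 \right)} \left(-2 - 1\right) 19 = \left(- \frac{4}{5} + 4 \left(9 - 3\right)\right) \left(-2 - 1\right) 19 = \left(- \frac{4}{5} + 4 \cdot 6\right) \left(-3\right) 19 = \left(- \frac{4}{5} + 24\right) \left(-3\right) 19 = \frac{116}{5} \left(-3\right) 19 = \left(- \frac{348}{5}\right) 19 = - \frac{6612}{5}$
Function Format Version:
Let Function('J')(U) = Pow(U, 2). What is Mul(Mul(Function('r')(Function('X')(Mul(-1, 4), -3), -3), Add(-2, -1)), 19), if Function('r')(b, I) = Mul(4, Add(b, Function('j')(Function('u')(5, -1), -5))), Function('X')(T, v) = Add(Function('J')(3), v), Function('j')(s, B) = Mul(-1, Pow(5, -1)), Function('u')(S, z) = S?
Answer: Rational(-6612, 5) ≈ -1322.4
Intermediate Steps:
Function('j')(s, B) = Rational(-1, 5) (Function('j')(s, B) = Mul(-1, Rational(1, 5)) = Rational(-1, 5))
Function('X')(T, v) = Add(9, v) (Function('X')(T, v) = Add(Pow(3, 2), v) = Add(9, v))
Function('r')(b, I) = Add(Rational(-4, 5), Mul(4, b)) (Function('r')(b, I) = Mul(4, Add(b, Rational(-1, 5))) = Mul(4, Add(Rational(-1, 5), b)) = Add(Rational(-4, 5), Mul(4, b)))
Mul(Mul(Function('r')(Function('X')(Mul(-1, 4), -3), -3), Add(-2, -1)), 19) = Mul(Mul(Add(Rational(-4, 5), Mul(4, Add(9, -3))), Add(-2, -1)), 19) = Mul(Mul(Add(Rational(-4, 5), Mul(4, 6)), -3), 19) = Mul(Mul(Add(Rational(-4, 5), 24), -3), 19) = Mul(Mul(Rational(116, 5), -3), 19) = Mul(Rational(-348, 5), 19) = Rational(-6612, 5)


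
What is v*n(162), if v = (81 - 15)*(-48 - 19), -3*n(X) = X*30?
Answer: 7163640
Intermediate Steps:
n(X) = -10*X (n(X) = -X*30/3 = -10*X)
v = -4422 (v = 66*(-67) = -4422)
v*n(162) = -(-44220)*162 = -4422*(-1620) = 7163640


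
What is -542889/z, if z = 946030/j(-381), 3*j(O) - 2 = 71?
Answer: -13210299/946030 ≈ -13.964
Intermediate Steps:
j(O) = 73/3 (j(O) = 2/3 + (1/3)*71 = 2/3 + 71/3 = 73/3)
z = 2838090/73 (z = 946030/(73/3) = 946030*(3/73) = 2838090/73 ≈ 38878.)
-542889/z = -542889/2838090/73 = -542889*73/2838090 = -13210299/946030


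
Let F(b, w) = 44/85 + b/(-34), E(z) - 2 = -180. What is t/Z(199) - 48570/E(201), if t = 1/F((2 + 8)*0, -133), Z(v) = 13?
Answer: 13898585/50908 ≈ 273.01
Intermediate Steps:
E(z) = -178 (E(z) = 2 - 180 = -178)
F(b, w) = 44/85 - b/34 (F(b, w) = 44*(1/85) + b*(-1/34) = 44/85 - b/34)
t = 85/44 (t = 1/(44/85 - (2 + 8)*0/34) = 1/(44/85 - 5*0/17) = 1/(44/85 - 1/34*0) = 1/(44/85 + 0) = 1/(44/85) = 85/44 ≈ 1.9318)
t/Z(199) - 48570/E(201) = (85/44)/13 - 48570/(-178) = (85/44)*(1/13) - 48570*(-1/178) = 85/572 + 24285/89 = 13898585/50908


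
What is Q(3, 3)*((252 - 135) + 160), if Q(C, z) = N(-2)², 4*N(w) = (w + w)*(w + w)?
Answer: 4432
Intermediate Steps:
N(w) = w² (N(w) = ((w + w)*(w + w))/4 = ((2*w)*(2*w))/4 = (4*w²)/4 = w²)
Q(C, z) = 16 (Q(C, z) = ((-2)²)² = 4² = 16)
Q(3, 3)*((252 - 135) + 160) = 16*((252 - 135) + 160) = 16*(117 + 160) = 16*277 = 4432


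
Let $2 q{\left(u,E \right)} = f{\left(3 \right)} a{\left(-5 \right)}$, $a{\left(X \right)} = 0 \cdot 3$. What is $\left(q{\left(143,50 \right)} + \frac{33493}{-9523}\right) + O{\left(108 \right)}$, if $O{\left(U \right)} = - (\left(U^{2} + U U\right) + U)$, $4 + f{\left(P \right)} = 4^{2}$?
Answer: $- \frac{223214521}{9523} \approx -23440.0$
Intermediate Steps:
$f{\left(P \right)} = 12$ ($f{\left(P \right)} = -4 + 4^{2} = -4 + 16 = 12$)
$a{\left(X \right)} = 0$
$O{\left(U \right)} = - U - 2 U^{2}$ ($O{\left(U \right)} = - (\left(U^{2} + U^{2}\right) + U) = - (2 U^{2} + U) = - (U + 2 U^{2}) = - U - 2 U^{2}$)
$q{\left(u,E \right)} = 0$ ($q{\left(u,E \right)} = \frac{12 \cdot 0}{2} = \frac{1}{2} \cdot 0 = 0$)
$\left(q{\left(143,50 \right)} + \frac{33493}{-9523}\right) + O{\left(108 \right)} = \left(0 + \frac{33493}{-9523}\right) - 108 \left(1 + 2 \cdot 108\right) = \left(0 + 33493 \left(- \frac{1}{9523}\right)\right) - 108 \left(1 + 216\right) = \left(0 - \frac{33493}{9523}\right) - 108 \cdot 217 = - \frac{33493}{9523} - 23436 = - \frac{223214521}{9523}$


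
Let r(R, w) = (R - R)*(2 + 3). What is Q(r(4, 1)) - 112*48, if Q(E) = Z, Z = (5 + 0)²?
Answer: -5351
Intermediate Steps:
r(R, w) = 0 (r(R, w) = 0*5 = 0)
Z = 25 (Z = 5² = 25)
Q(E) = 25
Q(r(4, 1)) - 112*48 = 25 - 112*48 = 25 - 5376 = -5351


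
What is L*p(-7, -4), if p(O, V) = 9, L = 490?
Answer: 4410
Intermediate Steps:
L*p(-7, -4) = 490*9 = 4410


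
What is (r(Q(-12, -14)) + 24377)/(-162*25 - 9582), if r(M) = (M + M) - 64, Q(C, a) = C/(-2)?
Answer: -24325/13632 ≈ -1.7844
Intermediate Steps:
Q(C, a) = -C/2 (Q(C, a) = C*(-½) = -C/2)
r(M) = -64 + 2*M (r(M) = 2*M - 64 = -64 + 2*M)
(r(Q(-12, -14)) + 24377)/(-162*25 - 9582) = ((-64 + 2*(-½*(-12))) + 24377)/(-162*25 - 9582) = ((-64 + 2*6) + 24377)/(-4050 - 9582) = ((-64 + 12) + 24377)/(-13632) = (-52 + 24377)*(-1/13632) = 24325*(-1/13632) = -24325/13632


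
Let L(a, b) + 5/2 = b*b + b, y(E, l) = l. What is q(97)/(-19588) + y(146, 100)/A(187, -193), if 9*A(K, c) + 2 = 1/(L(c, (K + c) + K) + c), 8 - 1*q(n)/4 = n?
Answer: -72158910331/160357162 ≈ -449.99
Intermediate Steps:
q(n) = 32 - 4*n
L(a, b) = -5/2 + b + b² (L(a, b) = -5/2 + (b*b + b) = -5/2 + (b² + b) = -5/2 + (b + b²) = -5/2 + b + b²)
A(K, c) = -2/9 + 1/(9*(-5/2 + (c + 2*K)² + 2*K + 2*c)) (A(K, c) = -2/9 + 1/(9*((-5/2 + ((K + c) + K) + ((K + c) + K)²) + c)) = -2/9 + 1/(9*((-5/2 + (c + 2*K) + (c + 2*K)²) + c)) = -2/9 + 1/(9*((-5/2 + c + (c + 2*K)² + 2*K) + c)) = -2/9 + 1/(9*(-5/2 + (c + 2*K)² + 2*K + 2*c)))
q(97)/(-19588) + y(146, 100)/A(187, -193) = (32 - 4*97)/(-19588) + 100/((4*(3 - (-193 + 2*187)² - 2*187 - 2*(-193))/(9*(-5 + 2*(-193 + 2*187)² + 4*187 + 4*(-193))))) = (32 - 388)*(-1/19588) + 100/((4*(3 - (-193 + 374)² - 374 + 386)/(9*(-5 + 2*(-193 + 374)² + 748 - 772)))) = -356*(-1/19588) + 100/((4*(3 - 1*181² - 374 + 386)/(9*(-5 + 2*181² + 748 - 772)))) = 89/4897 + 100/((4*(3 - 1*32761 - 374 + 386)/(9*(-5 + 2*32761 + 748 - 772)))) = 89/4897 + 100/((4*(3 - 32761 - 374 + 386)/(9*(-5 + 65522 + 748 - 772)))) = 89/4897 + 100/(((4/9)*(-32746)/65493)) = 89/4897 + 100/(((4/9)*(1/65493)*(-32746))) = 89/4897 + 100/(-130984/589437) = 89/4897 + 100*(-589437/130984) = 89/4897 - 14735925/32746 = -72158910331/160357162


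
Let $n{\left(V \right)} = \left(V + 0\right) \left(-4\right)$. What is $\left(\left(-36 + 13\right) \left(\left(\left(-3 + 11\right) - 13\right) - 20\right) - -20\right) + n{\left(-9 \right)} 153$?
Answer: $6103$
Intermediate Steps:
$n{\left(V \right)} = - 4 V$ ($n{\left(V \right)} = V \left(-4\right) = - 4 V$)
$\left(\left(-36 + 13\right) \left(\left(\left(-3 + 11\right) - 13\right) - 20\right) - -20\right) + n{\left(-9 \right)} 153 = \left(\left(-36 + 13\right) \left(\left(\left(-3 + 11\right) - 13\right) - 20\right) - -20\right) + \left(-4\right) \left(-9\right) 153 = \left(- 23 \left(\left(8 - 13\right) - 20\right) + 20\right) + 36 \cdot 153 = \left(- 23 \left(-5 - 20\right) + 20\right) + 5508 = \left(\left(-23\right) \left(-25\right) + 20\right) + 5508 = \left(575 + 20\right) + 5508 = 595 + 5508 = 6103$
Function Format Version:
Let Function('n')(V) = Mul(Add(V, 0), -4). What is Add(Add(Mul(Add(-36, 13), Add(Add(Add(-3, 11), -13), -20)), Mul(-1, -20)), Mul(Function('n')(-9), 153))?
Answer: 6103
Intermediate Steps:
Function('n')(V) = Mul(-4, V) (Function('n')(V) = Mul(V, -4) = Mul(-4, V))
Add(Add(Mul(Add(-36, 13), Add(Add(Add(-3, 11), -13), -20)), Mul(-1, -20)), Mul(Function('n')(-9), 153)) = Add(Add(Mul(Add(-36, 13), Add(Add(Add(-3, 11), -13), -20)), Mul(-1, -20)), Mul(Mul(-4, -9), 153)) = Add(Add(Mul(-23, Add(Add(8, -13), -20)), 20), Mul(36, 153)) = Add(Add(Mul(-23, Add(-5, -20)), 20), 5508) = Add(Add(Mul(-23, -25), 20), 5508) = Add(Add(575, 20), 5508) = Add(595, 5508) = 6103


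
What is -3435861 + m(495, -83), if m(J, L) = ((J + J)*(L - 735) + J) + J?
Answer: -4244691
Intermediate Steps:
m(J, L) = 2*J + 2*J*(-735 + L) (m(J, L) = ((2*J)*(-735 + L) + J) + J = (2*J*(-735 + L) + J) + J = (J + 2*J*(-735 + L)) + J = 2*J + 2*J*(-735 + L))
-3435861 + m(495, -83) = -3435861 + 2*495*(-734 - 83) = -3435861 + 2*495*(-817) = -3435861 - 808830 = -4244691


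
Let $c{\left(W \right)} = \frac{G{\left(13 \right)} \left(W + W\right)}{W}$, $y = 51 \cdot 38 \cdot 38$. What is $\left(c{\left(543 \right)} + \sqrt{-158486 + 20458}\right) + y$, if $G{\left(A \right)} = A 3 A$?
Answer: $74658 + 2 i \sqrt{34507} \approx 74658.0 + 371.52 i$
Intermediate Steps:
$y = 73644$ ($y = 1938 \cdot 38 = 73644$)
$G{\left(A \right)} = 3 A^{2}$ ($G{\left(A \right)} = 3 A A = 3 A^{2}$)
$c{\left(W \right)} = 1014$ ($c{\left(W \right)} = \frac{3 \cdot 13^{2} \left(W + W\right)}{W} = \frac{3 \cdot 169 \cdot 2 W}{W} = \frac{507 \cdot 2 W}{W} = \frac{1014 W}{W} = 1014$)
$\left(c{\left(543 \right)} + \sqrt{-158486 + 20458}\right) + y = \left(1014 + \sqrt{-158486 + 20458}\right) + 73644 = \left(1014 + \sqrt{-138028}\right) + 73644 = \left(1014 + 2 i \sqrt{34507}\right) + 73644 = 74658 + 2 i \sqrt{34507}$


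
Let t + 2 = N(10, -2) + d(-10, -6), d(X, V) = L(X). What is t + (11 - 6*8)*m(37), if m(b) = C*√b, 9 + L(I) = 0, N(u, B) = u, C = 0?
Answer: -1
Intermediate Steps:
L(I) = -9 (L(I) = -9 + 0 = -9)
d(X, V) = -9
m(b) = 0 (m(b) = 0*√b = 0)
t = -1 (t = -2 + (10 - 9) = -2 + 1 = -1)
t + (11 - 6*8)*m(37) = -1 + (11 - 6*8)*0 = -1 + (11 - 48)*0 = -1 - 37*0 = -1 + 0 = -1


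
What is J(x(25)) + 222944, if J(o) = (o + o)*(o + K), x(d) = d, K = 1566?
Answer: 302494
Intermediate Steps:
J(o) = 2*o*(1566 + o) (J(o) = (o + o)*(o + 1566) = (2*o)*(1566 + o) = 2*o*(1566 + o))
J(x(25)) + 222944 = 2*25*(1566 + 25) + 222944 = 2*25*1591 + 222944 = 79550 + 222944 = 302494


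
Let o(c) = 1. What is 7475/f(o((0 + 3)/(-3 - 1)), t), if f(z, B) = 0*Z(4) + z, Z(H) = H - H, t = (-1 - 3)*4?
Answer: 7475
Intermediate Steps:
t = -16 (t = -4*4 = -16)
Z(H) = 0
f(z, B) = z (f(z, B) = 0*0 + z = 0 + z = z)
7475/f(o((0 + 3)/(-3 - 1)), t) = 7475/1 = 7475*1 = 7475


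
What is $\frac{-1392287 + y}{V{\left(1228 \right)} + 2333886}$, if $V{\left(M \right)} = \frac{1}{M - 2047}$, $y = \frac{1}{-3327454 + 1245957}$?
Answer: $- \frac{2373495753971160}{3978682921231601} \approx -0.59655$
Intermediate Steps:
$y = - \frac{1}{2081497}$ ($y = \frac{1}{-2081497} = - \frac{1}{2081497} \approx -4.8042 \cdot 10^{-7}$)
$V{\left(M \right)} = \frac{1}{-2047 + M}$
$\frac{-1392287 + y}{V{\left(1228 \right)} + 2333886} = \frac{-1392287 - \frac{1}{2081497}}{\frac{1}{-2047 + 1228} + 2333886} = - \frac{2898041213640}{2081497 \left(\frac{1}{-819} + 2333886\right)} = - \frac{2898041213640}{2081497 \left(- \frac{1}{819} + 2333886\right)} = - \frac{2898041213640}{2081497 \cdot \frac{1911452633}{819}} = \left(- \frac{2898041213640}{2081497}\right) \frac{819}{1911452633} = - \frac{2373495753971160}{3978682921231601}$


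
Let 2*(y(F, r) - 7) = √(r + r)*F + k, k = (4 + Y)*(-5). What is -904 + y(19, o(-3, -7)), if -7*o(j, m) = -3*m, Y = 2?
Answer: -912 + 19*I*√6/2 ≈ -912.0 + 23.27*I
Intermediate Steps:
o(j, m) = 3*m/7 (o(j, m) = -(-3)*m/7 = 3*m/7)
k = -30 (k = (4 + 2)*(-5) = 6*(-5) = -30)
y(F, r) = -8 + F*√2*√r/2 (y(F, r) = 7 + (√(r + r)*F - 30)/2 = 7 + (√(2*r)*F - 30)/2 = 7 + ((√2*√r)*F - 30)/2 = 7 + (F*√2*√r - 30)/2 = 7 + (-30 + F*√2*√r)/2 = 7 + (-15 + F*√2*√r/2) = -8 + F*√2*√r/2)
-904 + y(19, o(-3, -7)) = -904 + (-8 + (½)*19*√2*√((3/7)*(-7))) = -904 + (-8 + (½)*19*√2*√(-3)) = -904 + (-8 + (½)*19*√2*(I*√3)) = -904 + (-8 + 19*I*√6/2) = -912 + 19*I*√6/2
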